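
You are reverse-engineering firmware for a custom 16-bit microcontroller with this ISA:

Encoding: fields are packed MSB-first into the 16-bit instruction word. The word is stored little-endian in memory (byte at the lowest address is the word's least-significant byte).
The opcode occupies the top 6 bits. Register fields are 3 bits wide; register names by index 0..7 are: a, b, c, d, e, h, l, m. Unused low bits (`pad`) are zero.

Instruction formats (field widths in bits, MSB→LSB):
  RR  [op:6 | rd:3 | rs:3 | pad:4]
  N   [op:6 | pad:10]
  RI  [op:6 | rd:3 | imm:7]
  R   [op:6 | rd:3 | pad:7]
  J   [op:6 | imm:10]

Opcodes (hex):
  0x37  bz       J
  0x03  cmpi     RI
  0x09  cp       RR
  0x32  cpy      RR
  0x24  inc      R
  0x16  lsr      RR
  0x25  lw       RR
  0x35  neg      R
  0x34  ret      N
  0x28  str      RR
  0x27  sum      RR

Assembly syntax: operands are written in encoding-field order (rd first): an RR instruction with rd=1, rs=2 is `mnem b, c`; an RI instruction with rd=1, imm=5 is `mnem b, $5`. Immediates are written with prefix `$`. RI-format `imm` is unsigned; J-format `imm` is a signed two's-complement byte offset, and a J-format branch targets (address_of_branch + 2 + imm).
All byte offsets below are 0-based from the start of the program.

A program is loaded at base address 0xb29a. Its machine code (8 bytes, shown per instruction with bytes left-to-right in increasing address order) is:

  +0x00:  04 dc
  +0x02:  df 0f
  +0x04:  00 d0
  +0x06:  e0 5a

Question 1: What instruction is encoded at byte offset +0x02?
@+02  little-endian(df 0f) = 0x0fdf
  top 6b → 0x3 → cmpi [RI]
  [9:7] rd=7 = m
  [6:0] imm=95 = $95

cmpi m, $95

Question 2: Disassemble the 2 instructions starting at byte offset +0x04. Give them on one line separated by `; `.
ret; lsr h, l

off 0x04: read 00 d0 as little → 0xd000
  top 6b → 0x34 → ret [N]
off 0x06: read e0 5a as little → 0x5ae0
  top 6b → 0x16 → lsr [RR]
  [9:7] rd=5 = h
  [6:4] rs=6 = l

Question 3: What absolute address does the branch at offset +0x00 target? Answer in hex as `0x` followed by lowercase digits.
0xb2a0

+0x00: 04 dc ⇒ word 0xdc04 (little)
  opcode bits[15:10]=0x37: bz/J
  imm: (w>>0)&0x3ff=0x4 → $4
  target = base 0xb29a + off 0x00 + 2 + imm 4 = 0xb2a0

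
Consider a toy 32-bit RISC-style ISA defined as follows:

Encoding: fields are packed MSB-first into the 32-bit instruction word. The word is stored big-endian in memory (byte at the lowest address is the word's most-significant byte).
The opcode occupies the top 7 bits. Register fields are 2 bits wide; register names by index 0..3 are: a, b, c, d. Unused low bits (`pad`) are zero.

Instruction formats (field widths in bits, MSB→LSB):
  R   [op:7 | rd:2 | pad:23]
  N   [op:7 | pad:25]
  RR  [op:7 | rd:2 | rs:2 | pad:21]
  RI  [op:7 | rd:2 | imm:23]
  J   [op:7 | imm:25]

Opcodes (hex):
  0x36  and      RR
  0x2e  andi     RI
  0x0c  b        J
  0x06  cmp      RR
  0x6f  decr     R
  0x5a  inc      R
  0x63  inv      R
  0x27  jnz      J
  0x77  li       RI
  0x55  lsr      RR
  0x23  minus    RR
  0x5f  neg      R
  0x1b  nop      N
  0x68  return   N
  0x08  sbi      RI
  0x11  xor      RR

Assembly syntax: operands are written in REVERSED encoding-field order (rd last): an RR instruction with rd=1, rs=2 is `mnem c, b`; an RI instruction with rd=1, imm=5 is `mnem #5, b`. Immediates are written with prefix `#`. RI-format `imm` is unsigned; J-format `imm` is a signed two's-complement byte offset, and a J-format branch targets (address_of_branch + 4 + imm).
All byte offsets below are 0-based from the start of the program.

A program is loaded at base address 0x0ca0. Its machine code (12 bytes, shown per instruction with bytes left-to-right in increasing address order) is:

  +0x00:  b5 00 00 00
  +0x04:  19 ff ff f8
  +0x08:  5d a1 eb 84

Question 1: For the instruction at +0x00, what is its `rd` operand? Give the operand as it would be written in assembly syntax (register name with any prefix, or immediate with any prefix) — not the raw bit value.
@+00  big-endian(b5 00 00 00) = 0xb5000000
  op=0xb5000000>>25=0x5a ⇒ inc (R)
  rd: (w>>23)&0x3=0x2 → c

c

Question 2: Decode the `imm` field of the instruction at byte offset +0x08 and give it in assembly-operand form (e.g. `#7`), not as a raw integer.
#2222980

+0x08: 5d a1 eb 84 ⇒ word 0x5da1eb84 (big)
  top 7b → 0x2e → andi [RI]
  rd: (w>>23)&0x3=0x3 → d
  imm: (w>>0)&0x7fffff=0x21eb84 → #2222980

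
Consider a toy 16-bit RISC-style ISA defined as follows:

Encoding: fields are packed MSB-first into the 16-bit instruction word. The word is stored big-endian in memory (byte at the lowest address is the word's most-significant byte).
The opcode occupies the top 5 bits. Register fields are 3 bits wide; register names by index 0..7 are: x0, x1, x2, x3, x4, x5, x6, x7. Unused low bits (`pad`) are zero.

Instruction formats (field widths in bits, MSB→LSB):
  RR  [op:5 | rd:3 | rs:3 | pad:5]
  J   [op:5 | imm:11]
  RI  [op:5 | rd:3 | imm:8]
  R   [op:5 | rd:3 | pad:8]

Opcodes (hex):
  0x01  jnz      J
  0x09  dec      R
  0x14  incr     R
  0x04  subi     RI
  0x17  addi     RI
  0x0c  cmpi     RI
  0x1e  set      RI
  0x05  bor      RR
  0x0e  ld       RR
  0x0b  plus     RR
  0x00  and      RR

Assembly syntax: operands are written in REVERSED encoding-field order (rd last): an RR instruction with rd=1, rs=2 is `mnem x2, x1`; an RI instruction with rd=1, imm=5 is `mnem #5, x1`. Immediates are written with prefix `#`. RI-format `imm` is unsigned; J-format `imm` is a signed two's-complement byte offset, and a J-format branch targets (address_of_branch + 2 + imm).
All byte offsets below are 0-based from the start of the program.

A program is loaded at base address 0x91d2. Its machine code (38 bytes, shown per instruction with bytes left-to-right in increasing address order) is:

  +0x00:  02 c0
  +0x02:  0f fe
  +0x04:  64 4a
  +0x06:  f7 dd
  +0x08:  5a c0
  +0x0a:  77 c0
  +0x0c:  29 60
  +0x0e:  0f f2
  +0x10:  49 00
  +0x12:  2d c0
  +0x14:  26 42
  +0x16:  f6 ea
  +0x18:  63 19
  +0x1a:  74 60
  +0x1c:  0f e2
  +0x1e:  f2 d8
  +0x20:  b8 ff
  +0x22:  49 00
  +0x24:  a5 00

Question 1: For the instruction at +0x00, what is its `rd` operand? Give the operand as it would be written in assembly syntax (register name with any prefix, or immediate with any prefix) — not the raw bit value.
x2

off 0x00: read 02 c0 as big → 0x02c0
  top 5b → 0x0 → and [RR]
  rd@[10:8]=0x2 ⇒ x2
  rs@[7:5]=0x6 ⇒ x6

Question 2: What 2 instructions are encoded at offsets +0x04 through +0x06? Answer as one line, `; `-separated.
cmpi #74, x4; set #221, x7

[04] 64 4a → 0x644a
  opcode bits[15:11]=0xc: cmpi/RI
  rd@[10:8]=0x4 ⇒ x4
  imm@[7:0]=0x4a ⇒ #74
[06] f7 dd → 0xf7dd
  opcode bits[15:11]=0x1e: set/RI
  rd@[10:8]=0x7 ⇒ x7
  imm@[7:0]=0xdd ⇒ #221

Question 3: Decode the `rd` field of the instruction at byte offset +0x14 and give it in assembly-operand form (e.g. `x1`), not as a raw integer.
x6

off 0x14: read 26 42 as big → 0x2642
  top 5b → 0x4 → subi [RI]
  [10:8] rd=6 = x6
  [7:0] imm=66 = #66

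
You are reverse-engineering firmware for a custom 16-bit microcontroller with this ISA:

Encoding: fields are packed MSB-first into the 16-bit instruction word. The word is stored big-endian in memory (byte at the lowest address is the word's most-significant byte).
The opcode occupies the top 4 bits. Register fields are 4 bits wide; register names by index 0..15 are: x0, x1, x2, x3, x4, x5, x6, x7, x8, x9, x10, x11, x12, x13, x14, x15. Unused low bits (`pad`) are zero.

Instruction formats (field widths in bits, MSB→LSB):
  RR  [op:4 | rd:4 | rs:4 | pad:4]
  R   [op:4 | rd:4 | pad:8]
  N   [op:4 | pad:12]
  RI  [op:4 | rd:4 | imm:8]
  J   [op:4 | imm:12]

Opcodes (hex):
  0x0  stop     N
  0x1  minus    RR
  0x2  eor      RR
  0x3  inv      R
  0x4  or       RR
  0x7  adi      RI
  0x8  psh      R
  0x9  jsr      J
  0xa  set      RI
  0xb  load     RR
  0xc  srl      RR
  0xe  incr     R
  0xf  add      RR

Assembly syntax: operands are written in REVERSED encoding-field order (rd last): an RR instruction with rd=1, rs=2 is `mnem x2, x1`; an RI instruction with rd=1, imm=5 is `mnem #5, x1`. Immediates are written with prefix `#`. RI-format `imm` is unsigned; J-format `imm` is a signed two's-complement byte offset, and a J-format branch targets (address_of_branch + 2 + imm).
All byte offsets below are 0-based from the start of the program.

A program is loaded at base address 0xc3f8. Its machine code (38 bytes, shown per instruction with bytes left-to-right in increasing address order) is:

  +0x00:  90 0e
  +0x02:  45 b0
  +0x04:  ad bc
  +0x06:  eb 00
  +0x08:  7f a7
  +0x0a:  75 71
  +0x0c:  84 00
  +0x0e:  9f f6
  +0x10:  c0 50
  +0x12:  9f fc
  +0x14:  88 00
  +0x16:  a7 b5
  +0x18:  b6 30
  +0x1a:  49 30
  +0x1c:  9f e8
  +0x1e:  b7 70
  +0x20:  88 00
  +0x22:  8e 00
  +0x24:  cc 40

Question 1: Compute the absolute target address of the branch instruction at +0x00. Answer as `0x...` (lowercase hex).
0xc408

off 0x00: read 90 0e as big → 0x900e
  top 4b → 0x9 → jsr [J]
  imm@[11:0]=0xe ⇒ #14
  target = base 0xc3f8 + off 0x00 + 2 + imm 14 = 0xc408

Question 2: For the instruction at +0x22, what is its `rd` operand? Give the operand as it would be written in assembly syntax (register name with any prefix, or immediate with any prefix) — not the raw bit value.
x14

[22] 8e 00 → 0x8e00
  opcode bits[15:12]=0x8: psh/R
  [11:8] rd=14 = x14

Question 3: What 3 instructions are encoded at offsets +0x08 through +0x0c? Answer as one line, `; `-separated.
off 0x08: read 7f a7 as big → 0x7fa7
  op=0x7fa7>>12=0x7 ⇒ adi (RI)
  rd@[11:8]=0xf ⇒ x15
  imm@[7:0]=0xa7 ⇒ #167
off 0x0a: read 75 71 as big → 0x7571
  op=0x7571>>12=0x7 ⇒ adi (RI)
  rd@[11:8]=0x5 ⇒ x5
  imm@[7:0]=0x71 ⇒ #113
off 0x0c: read 84 00 as big → 0x8400
  op=0x8400>>12=0x8 ⇒ psh (R)
  rd@[11:8]=0x4 ⇒ x4

adi #167, x15; adi #113, x5; psh x4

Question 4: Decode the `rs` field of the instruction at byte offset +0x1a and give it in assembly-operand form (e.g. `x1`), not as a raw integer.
x3

@+1a  big-endian(49 30) = 0x4930
  opcode bits[15:12]=0x4: or/RR
  rd@[11:8]=0x9 ⇒ x9
  rs@[7:4]=0x3 ⇒ x3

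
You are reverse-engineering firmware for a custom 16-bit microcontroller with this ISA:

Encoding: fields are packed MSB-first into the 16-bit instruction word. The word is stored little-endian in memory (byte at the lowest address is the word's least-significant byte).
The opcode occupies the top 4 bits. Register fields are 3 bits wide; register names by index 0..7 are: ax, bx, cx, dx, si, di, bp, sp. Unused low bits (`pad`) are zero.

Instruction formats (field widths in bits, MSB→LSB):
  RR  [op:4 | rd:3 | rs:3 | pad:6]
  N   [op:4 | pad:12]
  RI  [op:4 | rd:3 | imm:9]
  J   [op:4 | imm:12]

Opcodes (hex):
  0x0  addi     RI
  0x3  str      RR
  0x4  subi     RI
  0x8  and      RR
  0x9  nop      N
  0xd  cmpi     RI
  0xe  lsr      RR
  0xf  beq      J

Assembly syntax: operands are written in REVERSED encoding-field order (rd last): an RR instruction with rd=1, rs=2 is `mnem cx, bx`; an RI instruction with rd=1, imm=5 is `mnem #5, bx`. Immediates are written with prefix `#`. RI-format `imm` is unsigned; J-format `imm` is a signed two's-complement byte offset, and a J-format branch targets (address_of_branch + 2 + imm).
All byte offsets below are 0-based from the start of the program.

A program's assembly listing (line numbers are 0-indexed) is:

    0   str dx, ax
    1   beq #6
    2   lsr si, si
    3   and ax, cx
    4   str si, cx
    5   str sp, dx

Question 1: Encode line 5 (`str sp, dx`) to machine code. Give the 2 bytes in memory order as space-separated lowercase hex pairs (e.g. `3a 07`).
5. str fields op=0x3:4|rd=3:3|rs=7:3|pad=0:6 → word 37c0h → c0 37

c0 37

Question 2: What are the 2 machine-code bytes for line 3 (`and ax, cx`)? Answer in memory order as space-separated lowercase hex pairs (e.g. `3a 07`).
line 3 (and): pack op=0x8:4|rd=2:3|rs=0:3|pad=0:6 = 0x8400; little→ 00 84

00 84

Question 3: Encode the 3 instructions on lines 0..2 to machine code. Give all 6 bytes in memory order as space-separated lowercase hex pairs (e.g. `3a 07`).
c0 30 06 f0 00 e9

L0: str op=0x3:4|rd=0:3|rs=3:3|pad=0:6 ⇒ 0x30c0 ⇒ little c0 30
L1: beq op=0xf:4|imm=6:12 ⇒ 0xf006 ⇒ little 06 f0
L2: lsr op=0xe:4|rd=4:3|rs=4:3|pad=0:6 ⇒ 0xe900 ⇒ little 00 e9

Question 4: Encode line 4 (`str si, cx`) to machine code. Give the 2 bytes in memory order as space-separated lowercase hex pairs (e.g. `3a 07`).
line 4 (str): pack op=0x3:4|rd=2:3|rs=4:3|pad=0:6 = 0x3500; little→ 00 35

00 35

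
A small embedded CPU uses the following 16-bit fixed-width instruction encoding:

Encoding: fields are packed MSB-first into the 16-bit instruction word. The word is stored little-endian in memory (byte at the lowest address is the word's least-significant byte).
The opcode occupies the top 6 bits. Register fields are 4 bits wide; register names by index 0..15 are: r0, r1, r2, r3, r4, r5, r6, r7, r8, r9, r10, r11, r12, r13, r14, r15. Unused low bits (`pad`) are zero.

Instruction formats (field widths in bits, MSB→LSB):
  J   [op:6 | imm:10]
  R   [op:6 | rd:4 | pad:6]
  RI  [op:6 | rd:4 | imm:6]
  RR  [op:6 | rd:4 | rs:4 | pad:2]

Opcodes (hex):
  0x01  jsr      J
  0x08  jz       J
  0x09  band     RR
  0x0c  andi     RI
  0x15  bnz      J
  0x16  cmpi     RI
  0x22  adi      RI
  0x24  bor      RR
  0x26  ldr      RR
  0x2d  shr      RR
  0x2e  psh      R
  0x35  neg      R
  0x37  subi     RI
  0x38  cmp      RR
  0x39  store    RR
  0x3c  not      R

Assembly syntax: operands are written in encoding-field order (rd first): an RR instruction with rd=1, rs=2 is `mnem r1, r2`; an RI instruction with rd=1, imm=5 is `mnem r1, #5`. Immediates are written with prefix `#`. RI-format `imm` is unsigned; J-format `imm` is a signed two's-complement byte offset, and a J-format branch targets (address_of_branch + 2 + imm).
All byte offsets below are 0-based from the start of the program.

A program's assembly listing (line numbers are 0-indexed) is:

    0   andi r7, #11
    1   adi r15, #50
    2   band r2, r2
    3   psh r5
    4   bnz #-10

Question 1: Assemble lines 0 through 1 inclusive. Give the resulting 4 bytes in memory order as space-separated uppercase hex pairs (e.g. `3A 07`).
line 0 (andi): pack op=0xc:6|rd=7:4|imm=11:6 = 0x31cb; little→ cb 31
line 1 (adi): pack op=0x22:6|rd=15:4|imm=50:6 = 0x8bf2; little→ f2 8b

CB 31 F2 8B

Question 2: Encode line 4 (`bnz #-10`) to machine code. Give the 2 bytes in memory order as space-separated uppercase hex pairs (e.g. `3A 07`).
L4: bnz op=0x15:6|imm=-10:10 ⇒ 0x57f6 ⇒ little f6 57

F6 57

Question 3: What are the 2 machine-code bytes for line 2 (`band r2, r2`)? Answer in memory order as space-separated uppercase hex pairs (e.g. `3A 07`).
2. band fields op=0x9:6|rd=2:4|rs=2:4|pad=0:2 → word 2488h → 88 24

88 24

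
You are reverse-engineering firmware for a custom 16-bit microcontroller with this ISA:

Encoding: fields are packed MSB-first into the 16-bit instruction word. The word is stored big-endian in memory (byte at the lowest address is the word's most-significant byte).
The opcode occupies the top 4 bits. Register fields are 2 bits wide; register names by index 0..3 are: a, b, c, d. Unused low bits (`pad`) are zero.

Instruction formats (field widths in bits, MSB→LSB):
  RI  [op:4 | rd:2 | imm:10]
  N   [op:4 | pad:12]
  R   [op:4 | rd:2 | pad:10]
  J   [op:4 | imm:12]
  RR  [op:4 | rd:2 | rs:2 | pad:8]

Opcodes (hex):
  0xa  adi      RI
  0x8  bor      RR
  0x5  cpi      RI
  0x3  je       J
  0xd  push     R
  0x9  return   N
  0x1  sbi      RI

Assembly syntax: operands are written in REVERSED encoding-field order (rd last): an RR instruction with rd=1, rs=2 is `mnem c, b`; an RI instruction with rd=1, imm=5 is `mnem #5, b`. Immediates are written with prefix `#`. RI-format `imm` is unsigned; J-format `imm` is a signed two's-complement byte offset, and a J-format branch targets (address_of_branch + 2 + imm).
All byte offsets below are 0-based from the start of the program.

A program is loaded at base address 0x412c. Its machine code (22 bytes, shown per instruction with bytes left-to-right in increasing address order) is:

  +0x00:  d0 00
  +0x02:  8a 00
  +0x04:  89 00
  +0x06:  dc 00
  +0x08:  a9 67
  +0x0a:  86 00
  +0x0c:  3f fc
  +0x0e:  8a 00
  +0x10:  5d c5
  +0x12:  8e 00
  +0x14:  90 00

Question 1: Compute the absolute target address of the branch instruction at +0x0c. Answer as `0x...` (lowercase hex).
off 0x0c: read 3f fc as big → 0x3ffc
  top 4b → 0x3 → je [J]
  imm@[11:0]=0xffc (s12→-4) ⇒ #-4
  target = base 0x412c + off 0x0c + 2 + imm -4 = 0x4136

0x4136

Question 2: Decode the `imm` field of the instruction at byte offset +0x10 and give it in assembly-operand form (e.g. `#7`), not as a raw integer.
#453

off 0x10: read 5d c5 as big → 0x5dc5
  opcode bits[15:12]=0x5: cpi/RI
  rd: (w>>10)&0x3=0x3 → d
  imm: (w>>0)&0x3ff=0x1c5 → #453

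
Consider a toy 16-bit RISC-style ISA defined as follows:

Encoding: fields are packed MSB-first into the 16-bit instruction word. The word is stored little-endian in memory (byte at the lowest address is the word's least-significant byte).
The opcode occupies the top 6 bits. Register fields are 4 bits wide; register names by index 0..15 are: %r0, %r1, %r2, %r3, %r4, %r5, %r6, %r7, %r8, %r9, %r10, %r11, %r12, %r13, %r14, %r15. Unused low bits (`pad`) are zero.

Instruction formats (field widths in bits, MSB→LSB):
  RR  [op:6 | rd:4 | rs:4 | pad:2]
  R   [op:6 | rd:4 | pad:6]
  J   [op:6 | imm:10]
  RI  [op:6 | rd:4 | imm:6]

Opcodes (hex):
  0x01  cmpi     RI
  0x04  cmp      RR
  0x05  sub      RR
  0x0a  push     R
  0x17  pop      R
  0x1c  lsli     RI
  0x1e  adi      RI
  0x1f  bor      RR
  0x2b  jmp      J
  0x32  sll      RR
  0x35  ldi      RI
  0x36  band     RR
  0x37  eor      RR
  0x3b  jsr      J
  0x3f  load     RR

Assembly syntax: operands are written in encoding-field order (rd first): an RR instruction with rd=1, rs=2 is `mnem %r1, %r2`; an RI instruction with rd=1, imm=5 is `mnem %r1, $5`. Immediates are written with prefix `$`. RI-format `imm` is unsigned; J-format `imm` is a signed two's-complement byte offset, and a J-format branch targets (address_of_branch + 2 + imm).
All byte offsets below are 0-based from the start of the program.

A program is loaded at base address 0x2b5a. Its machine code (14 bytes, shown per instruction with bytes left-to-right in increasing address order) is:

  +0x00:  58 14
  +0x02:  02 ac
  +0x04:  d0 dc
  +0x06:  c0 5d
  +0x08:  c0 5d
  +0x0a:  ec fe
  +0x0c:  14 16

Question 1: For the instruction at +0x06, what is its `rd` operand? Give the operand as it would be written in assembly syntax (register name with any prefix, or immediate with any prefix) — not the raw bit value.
+0x06: c0 5d ⇒ word 0x5dc0 (little)
  opcode bits[15:10]=0x17: pop/R
  [9:6] rd=7 = %r7

%r7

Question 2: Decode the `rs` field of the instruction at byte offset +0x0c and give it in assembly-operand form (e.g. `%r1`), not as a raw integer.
[0c] 14 16 → 0x1614
  top 6b → 0x5 → sub [RR]
  rd: (w>>6)&0xf=0x8 → %r8
  rs: (w>>2)&0xf=0x5 → %r5

%r5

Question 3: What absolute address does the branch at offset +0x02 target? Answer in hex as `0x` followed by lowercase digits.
@+02  little-endian(02 ac) = 0xac02
  opcode bits[15:10]=0x2b: jmp/J
  imm: (w>>0)&0x3ff=0x2 → $2
  target = base 0x2b5a + off 0x02 + 2 + imm 2 = 0x2b60

0x2b60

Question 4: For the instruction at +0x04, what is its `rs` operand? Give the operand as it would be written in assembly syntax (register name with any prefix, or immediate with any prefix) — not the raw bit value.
%r4

[04] d0 dc → 0xdcd0
  opcode bits[15:10]=0x37: eor/RR
  rd: (w>>6)&0xf=0x3 → %r3
  rs: (w>>2)&0xf=0x4 → %r4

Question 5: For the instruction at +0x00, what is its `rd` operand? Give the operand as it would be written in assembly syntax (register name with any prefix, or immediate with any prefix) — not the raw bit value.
%r1

@+00  little-endian(58 14) = 0x1458
  top 6b → 0x5 → sub [RR]
  rd@[9:6]=0x1 ⇒ %r1
  rs@[5:2]=0x6 ⇒ %r6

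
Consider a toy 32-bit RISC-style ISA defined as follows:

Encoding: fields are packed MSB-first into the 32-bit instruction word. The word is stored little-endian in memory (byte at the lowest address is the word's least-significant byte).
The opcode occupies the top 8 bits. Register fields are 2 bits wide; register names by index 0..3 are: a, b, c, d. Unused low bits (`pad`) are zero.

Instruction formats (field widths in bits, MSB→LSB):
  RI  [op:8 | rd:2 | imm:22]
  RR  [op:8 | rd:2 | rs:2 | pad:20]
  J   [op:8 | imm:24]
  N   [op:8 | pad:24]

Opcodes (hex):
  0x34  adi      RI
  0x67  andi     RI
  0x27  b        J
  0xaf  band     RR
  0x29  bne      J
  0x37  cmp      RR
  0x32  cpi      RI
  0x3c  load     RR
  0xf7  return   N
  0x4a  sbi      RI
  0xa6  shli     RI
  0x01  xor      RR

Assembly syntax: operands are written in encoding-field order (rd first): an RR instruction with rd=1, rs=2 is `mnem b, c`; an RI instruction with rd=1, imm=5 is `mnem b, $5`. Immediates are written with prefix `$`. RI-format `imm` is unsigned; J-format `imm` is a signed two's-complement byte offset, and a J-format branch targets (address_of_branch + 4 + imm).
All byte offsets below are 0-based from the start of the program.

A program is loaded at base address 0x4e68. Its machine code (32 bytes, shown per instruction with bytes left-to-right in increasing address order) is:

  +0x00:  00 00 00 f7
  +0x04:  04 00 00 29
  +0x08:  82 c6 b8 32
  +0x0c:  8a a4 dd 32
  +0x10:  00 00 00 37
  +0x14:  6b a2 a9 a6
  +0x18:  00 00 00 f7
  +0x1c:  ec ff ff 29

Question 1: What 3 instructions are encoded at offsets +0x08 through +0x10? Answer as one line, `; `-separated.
cpi c, $3720834; cpi d, $1942666; cmp a, a

@+08  little-endian(82 c6 b8 32) = 0x32b8c682
  op=0x32b8c682>>24=0x32 ⇒ cpi (RI)
  rd: (w>>22)&0x3=0x2 → c
  imm: (w>>0)&0x3fffff=0x38c682 → $3720834
@+0c  little-endian(8a a4 dd 32) = 0x32dda48a
  op=0x32dda48a>>24=0x32 ⇒ cpi (RI)
  rd: (w>>22)&0x3=0x3 → d
  imm: (w>>0)&0x3fffff=0x1da48a → $1942666
@+10  little-endian(00 00 00 37) = 0x37000000
  op=0x37000000>>24=0x37 ⇒ cmp (RR)
  rd: (w>>22)&0x3=0x0 → a
  rs: (w>>20)&0x3=0x0 → a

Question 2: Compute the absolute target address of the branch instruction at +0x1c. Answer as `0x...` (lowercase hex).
+0x1c: ec ff ff 29 ⇒ word 0x29ffffec (little)
  opcode bits[31:24]=0x29: bne/J
  imm@[23:0]=0xffffec (s24→-20) ⇒ $-20
  target = base 0x4e68 + off 0x1c + 4 + imm -20 = 0x4e74

0x4e74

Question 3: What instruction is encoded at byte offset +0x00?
[00] 00 00 00 f7 → 0xf7000000
  opcode bits[31:24]=0xf7: return/N

return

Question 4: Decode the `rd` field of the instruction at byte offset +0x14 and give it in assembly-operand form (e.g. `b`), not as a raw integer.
off 0x14: read 6b a2 a9 a6 as little → 0xa6a9a26b
  top 8b → 0xa6 → shli [RI]
  [23:22] rd=2 = c
  [21:0] imm=2728555 = $2728555

c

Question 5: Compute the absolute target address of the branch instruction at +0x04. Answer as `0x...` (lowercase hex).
[04] 04 00 00 29 → 0x29000004
  top 8b → 0x29 → bne [J]
  imm@[23:0]=0x4 ⇒ $4
  target = base 0x4e68 + off 0x04 + 4 + imm 4 = 0x4e74

0x4e74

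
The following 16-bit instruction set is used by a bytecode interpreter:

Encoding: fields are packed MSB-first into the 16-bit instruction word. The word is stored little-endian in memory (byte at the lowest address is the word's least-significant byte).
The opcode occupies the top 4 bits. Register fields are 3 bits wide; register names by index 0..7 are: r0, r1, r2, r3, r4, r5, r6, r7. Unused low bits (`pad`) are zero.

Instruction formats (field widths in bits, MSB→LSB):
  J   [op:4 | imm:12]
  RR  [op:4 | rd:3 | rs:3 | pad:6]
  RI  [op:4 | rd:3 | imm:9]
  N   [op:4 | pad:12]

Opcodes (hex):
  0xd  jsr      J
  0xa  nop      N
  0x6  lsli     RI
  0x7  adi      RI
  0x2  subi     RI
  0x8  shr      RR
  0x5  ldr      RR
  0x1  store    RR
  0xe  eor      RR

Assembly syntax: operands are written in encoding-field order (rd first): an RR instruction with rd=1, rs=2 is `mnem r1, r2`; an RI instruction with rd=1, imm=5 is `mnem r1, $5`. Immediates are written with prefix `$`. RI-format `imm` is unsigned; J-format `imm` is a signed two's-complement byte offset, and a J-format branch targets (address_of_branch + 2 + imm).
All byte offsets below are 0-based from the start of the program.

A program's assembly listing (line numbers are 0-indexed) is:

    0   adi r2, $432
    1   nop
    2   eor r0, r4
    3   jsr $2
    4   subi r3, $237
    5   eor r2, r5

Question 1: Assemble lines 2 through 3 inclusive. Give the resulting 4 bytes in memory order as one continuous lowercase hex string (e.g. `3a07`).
00e102d0

L2: eor op=0xe:4|rd=0:3|rs=4:3|pad=0:6 ⇒ 0xe100 ⇒ little 00 e1
L3: jsr op=0xd:4|imm=2:12 ⇒ 0xd002 ⇒ little 02 d0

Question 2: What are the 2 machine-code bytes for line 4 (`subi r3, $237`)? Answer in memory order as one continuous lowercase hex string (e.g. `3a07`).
ed26

L4: subi op=0x2:4|rd=3:3|imm=237:9 ⇒ 0x26ed ⇒ little ed 26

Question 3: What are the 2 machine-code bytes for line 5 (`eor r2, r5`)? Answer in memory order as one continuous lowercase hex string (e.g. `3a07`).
L5: eor op=0xe:4|rd=2:3|rs=5:3|pad=0:6 ⇒ 0xe540 ⇒ little 40 e5

40e5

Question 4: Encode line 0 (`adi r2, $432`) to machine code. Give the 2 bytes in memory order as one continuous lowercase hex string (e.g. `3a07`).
b075

0. adi fields op=0x7:4|rd=2:3|imm=432:9 → word 75b0h → b0 75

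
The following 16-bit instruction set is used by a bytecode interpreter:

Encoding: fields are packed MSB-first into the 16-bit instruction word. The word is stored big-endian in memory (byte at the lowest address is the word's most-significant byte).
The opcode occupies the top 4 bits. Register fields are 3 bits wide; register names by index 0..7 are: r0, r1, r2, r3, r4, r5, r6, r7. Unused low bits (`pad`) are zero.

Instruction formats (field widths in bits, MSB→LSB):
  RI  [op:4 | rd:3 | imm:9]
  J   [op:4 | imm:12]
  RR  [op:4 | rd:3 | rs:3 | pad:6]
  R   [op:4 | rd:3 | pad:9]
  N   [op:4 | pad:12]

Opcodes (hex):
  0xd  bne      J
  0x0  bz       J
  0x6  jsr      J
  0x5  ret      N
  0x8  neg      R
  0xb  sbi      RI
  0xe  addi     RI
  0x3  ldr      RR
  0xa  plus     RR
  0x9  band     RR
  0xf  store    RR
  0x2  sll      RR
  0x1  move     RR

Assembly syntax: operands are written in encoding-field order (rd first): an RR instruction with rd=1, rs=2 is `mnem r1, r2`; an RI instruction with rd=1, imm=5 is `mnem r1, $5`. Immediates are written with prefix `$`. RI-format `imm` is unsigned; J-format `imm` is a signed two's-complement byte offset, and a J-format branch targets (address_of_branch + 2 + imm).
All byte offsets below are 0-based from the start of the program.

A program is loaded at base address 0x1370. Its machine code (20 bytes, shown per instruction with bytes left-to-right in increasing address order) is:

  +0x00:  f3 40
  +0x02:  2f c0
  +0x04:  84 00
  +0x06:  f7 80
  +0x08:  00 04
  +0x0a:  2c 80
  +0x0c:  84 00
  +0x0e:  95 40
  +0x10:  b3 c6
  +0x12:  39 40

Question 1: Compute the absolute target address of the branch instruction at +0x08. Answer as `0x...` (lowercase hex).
0x137e

[08] 00 04 → 0x0004
  top 4b → 0x0 → bz [J]
  imm: (w>>0)&0xfff=0x4 → $4
  target = base 0x1370 + off 0x08 + 2 + imm 4 = 0x137e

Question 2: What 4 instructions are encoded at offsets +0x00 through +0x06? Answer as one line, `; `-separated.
off 0x00: read f3 40 as big → 0xf340
  opcode bits[15:12]=0xf: store/RR
  [11:9] rd=1 = r1
  [8:6] rs=5 = r5
off 0x02: read 2f c0 as big → 0x2fc0
  opcode bits[15:12]=0x2: sll/RR
  [11:9] rd=7 = r7
  [8:6] rs=7 = r7
off 0x04: read 84 00 as big → 0x8400
  opcode bits[15:12]=0x8: neg/R
  [11:9] rd=2 = r2
off 0x06: read f7 80 as big → 0xf780
  opcode bits[15:12]=0xf: store/RR
  [11:9] rd=3 = r3
  [8:6] rs=6 = r6

store r1, r5; sll r7, r7; neg r2; store r3, r6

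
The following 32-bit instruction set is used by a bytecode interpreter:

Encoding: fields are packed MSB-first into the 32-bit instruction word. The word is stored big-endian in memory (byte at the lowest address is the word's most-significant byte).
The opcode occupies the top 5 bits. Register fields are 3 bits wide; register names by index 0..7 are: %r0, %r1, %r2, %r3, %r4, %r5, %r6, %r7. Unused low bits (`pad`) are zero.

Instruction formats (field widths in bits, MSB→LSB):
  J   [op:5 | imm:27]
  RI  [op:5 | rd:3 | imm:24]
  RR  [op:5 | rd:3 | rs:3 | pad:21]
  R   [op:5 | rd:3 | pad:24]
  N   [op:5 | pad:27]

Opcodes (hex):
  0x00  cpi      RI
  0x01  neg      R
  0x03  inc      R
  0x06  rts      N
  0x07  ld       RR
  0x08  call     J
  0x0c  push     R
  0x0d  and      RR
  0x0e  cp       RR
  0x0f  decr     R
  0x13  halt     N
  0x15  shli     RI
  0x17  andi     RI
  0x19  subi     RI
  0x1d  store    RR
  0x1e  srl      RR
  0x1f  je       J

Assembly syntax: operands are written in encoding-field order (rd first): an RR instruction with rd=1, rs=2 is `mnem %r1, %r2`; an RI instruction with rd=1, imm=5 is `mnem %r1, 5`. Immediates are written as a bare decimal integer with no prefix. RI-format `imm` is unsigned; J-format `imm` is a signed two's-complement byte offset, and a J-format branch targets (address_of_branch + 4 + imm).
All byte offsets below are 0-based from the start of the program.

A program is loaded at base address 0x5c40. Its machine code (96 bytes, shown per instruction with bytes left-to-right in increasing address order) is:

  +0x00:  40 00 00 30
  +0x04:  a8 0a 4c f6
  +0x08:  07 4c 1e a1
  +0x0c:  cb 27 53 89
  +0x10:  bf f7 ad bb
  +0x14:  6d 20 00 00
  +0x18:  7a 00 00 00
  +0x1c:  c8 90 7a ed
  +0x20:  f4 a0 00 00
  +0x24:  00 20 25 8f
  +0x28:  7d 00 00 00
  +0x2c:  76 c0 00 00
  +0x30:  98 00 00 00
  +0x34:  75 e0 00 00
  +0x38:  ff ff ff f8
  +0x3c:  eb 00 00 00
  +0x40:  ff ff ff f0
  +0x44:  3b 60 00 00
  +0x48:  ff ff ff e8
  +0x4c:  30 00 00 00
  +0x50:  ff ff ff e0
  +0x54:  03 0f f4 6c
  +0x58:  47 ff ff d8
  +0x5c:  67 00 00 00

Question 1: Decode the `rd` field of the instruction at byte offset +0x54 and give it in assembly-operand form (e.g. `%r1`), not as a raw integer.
%r3

@+54  big-endian(03 0f f4 6c) = 0x030ff46c
  opcode bits[31:27]=0x0: cpi/RI
  [26:24] rd=3 = %r3
  [23:0] imm=1045612 = 1045612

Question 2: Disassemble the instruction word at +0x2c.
[2c] 76 c0 00 00 → 0x76c00000
  top 5b → 0xe → cp [RR]
  rd@[26:24]=0x6 ⇒ %r6
  rs@[23:21]=0x6 ⇒ %r6

cp %r6, %r6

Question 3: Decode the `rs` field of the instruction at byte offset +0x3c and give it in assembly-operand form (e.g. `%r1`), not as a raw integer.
[3c] eb 00 00 00 → 0xeb000000
  op=0xeb000000>>27=0x1d ⇒ store (RR)
  rd: (w>>24)&0x7=0x3 → %r3
  rs: (w>>21)&0x7=0x0 → %r0

%r0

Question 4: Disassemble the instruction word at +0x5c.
push %r7

@+5c  big-endian(67 00 00 00) = 0x67000000
  top 5b → 0xc → push [R]
  rd: (w>>24)&0x7=0x7 → %r7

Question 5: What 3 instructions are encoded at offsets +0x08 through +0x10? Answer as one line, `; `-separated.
cpi %r7, 4988577; subi %r3, 2577289; andi %r7, 16231867

@+08  big-endian(07 4c 1e a1) = 0x074c1ea1
  op=0x074c1ea1>>27=0x0 ⇒ cpi (RI)
  rd: (w>>24)&0x7=0x7 → %r7
  imm: (w>>0)&0xffffff=0x4c1ea1 → 4988577
@+0c  big-endian(cb 27 53 89) = 0xcb275389
  op=0xcb275389>>27=0x19 ⇒ subi (RI)
  rd: (w>>24)&0x7=0x3 → %r3
  imm: (w>>0)&0xffffff=0x275389 → 2577289
@+10  big-endian(bf f7 ad bb) = 0xbff7adbb
  op=0xbff7adbb>>27=0x17 ⇒ andi (RI)
  rd: (w>>24)&0x7=0x7 → %r7
  imm: (w>>0)&0xffffff=0xf7adbb → 16231867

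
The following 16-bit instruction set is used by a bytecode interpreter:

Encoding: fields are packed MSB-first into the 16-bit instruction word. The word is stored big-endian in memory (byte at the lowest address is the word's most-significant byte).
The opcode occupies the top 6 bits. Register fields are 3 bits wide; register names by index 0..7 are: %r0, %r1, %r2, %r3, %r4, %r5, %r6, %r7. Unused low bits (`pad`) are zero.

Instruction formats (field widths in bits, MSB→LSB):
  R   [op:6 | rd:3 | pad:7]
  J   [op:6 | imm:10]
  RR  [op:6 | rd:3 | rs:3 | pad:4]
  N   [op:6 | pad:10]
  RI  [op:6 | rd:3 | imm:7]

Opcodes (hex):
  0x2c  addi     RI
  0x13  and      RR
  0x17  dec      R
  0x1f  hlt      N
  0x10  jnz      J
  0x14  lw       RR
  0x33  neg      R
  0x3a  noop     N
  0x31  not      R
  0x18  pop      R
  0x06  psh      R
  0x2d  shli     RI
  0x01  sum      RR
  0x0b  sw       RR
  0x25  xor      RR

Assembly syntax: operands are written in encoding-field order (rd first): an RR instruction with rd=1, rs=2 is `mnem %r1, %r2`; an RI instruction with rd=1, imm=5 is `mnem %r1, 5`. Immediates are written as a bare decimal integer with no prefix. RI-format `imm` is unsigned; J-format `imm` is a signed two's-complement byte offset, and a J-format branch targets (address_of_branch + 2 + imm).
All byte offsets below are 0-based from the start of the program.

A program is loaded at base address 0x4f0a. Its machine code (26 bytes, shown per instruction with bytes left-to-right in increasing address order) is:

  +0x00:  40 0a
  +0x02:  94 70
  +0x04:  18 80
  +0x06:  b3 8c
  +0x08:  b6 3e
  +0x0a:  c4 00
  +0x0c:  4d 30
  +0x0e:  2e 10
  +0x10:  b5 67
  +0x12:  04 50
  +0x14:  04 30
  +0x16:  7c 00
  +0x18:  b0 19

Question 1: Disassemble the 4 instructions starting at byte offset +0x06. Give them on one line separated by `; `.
addi %r7, 12; shli %r4, 62; not %r0; and %r2, %r3

+0x06: b3 8c ⇒ word 0xb38c (big)
  opcode bits[15:10]=0x2c: addi/RI
  rd: (w>>7)&0x7=0x7 → %r7
  imm: (w>>0)&0x7f=0xc → 12
+0x08: b6 3e ⇒ word 0xb63e (big)
  opcode bits[15:10]=0x2d: shli/RI
  rd: (w>>7)&0x7=0x4 → %r4
  imm: (w>>0)&0x7f=0x3e → 62
+0x0a: c4 00 ⇒ word 0xc400 (big)
  opcode bits[15:10]=0x31: not/R
  rd: (w>>7)&0x7=0x0 → %r0
+0x0c: 4d 30 ⇒ word 0x4d30 (big)
  opcode bits[15:10]=0x13: and/RR
  rd: (w>>7)&0x7=0x2 → %r2
  rs: (w>>4)&0x7=0x3 → %r3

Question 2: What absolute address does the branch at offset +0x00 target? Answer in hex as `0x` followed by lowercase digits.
0x4f16

+0x00: 40 0a ⇒ word 0x400a (big)
  op=0x400a>>10=0x10 ⇒ jnz (J)
  [9:0] imm=10 = 10
  target = base 0x4f0a + off 0x00 + 2 + imm 10 = 0x4f16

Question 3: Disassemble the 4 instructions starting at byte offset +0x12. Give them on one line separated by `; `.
[12] 04 50 → 0x0450
  opcode bits[15:10]=0x1: sum/RR
  rd@[9:7]=0x0 ⇒ %r0
  rs@[6:4]=0x5 ⇒ %r5
[14] 04 30 → 0x0430
  opcode bits[15:10]=0x1: sum/RR
  rd@[9:7]=0x0 ⇒ %r0
  rs@[6:4]=0x3 ⇒ %r3
[16] 7c 00 → 0x7c00
  opcode bits[15:10]=0x1f: hlt/N
[18] b0 19 → 0xb019
  opcode bits[15:10]=0x2c: addi/RI
  rd@[9:7]=0x0 ⇒ %r0
  imm@[6:0]=0x19 ⇒ 25

sum %r0, %r5; sum %r0, %r3; hlt; addi %r0, 25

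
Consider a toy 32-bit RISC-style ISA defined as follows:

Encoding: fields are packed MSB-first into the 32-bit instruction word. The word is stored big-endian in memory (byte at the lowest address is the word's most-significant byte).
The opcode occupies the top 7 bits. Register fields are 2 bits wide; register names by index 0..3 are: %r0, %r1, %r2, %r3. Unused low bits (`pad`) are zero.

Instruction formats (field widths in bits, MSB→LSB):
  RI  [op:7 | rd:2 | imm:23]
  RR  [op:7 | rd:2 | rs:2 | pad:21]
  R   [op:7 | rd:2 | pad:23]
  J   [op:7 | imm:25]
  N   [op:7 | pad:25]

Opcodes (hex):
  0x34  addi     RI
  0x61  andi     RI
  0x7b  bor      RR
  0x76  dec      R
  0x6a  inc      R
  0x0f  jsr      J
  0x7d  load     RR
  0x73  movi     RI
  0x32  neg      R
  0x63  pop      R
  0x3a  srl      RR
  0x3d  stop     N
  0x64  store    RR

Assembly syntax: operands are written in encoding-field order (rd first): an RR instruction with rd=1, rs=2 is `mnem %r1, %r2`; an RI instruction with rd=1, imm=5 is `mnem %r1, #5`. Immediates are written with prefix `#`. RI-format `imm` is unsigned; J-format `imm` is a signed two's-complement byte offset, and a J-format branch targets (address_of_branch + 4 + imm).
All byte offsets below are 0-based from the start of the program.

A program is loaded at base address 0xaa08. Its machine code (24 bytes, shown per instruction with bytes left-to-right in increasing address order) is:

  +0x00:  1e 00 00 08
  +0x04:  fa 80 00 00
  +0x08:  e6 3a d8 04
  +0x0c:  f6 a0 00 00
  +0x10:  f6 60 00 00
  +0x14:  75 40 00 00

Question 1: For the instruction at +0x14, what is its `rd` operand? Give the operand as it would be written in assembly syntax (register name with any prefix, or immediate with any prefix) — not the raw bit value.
+0x14: 75 40 00 00 ⇒ word 0x75400000 (big)
  opcode bits[31:25]=0x3a: srl/RR
  rd@[24:23]=0x2 ⇒ %r2
  rs@[22:21]=0x2 ⇒ %r2

%r2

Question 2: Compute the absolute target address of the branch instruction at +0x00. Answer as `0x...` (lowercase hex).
+0x00: 1e 00 00 08 ⇒ word 0x1e000008 (big)
  op=0x1e000008>>25=0xf ⇒ jsr (J)
  [24:0] imm=8 = #8
  target = base 0xaa08 + off 0x00 + 4 + imm 8 = 0xaa14

0xaa14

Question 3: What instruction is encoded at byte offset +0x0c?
+0x0c: f6 a0 00 00 ⇒ word 0xf6a00000 (big)
  op=0xf6a00000>>25=0x7b ⇒ bor (RR)
  rd@[24:23]=0x1 ⇒ %r1
  rs@[22:21]=0x1 ⇒ %r1

bor %r1, %r1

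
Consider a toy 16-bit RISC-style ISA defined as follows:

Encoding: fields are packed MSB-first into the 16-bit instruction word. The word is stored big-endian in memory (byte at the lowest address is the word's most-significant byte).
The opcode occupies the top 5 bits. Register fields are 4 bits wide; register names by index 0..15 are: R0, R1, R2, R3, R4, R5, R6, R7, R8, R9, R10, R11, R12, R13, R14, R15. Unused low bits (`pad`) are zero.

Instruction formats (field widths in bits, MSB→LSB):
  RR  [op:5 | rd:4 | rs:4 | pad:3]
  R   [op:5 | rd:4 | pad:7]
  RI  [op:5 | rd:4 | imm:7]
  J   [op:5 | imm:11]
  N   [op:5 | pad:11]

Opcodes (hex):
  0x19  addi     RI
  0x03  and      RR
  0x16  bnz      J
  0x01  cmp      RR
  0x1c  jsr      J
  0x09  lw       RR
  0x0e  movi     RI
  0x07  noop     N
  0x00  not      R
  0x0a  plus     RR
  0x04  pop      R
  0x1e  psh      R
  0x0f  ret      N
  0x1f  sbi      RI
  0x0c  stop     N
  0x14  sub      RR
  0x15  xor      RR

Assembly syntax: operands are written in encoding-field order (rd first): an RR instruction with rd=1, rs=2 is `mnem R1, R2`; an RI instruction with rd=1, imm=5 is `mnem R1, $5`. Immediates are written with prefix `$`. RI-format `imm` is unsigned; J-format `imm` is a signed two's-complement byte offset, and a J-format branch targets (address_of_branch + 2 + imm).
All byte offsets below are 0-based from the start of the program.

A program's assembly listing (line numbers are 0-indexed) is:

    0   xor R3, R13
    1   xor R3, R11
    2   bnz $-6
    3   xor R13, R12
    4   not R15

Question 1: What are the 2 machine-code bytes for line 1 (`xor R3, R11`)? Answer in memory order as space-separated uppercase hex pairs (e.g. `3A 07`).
1. xor fields op=0x15:5|rd=3:4|rs=11:4|pad=0:3 → word a9d8h → a9 d8

A9 D8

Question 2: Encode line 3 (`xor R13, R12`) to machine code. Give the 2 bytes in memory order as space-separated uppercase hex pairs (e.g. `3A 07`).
L3: xor op=0x15:5|rd=13:4|rs=12:4|pad=0:3 ⇒ 0xaee0 ⇒ big ae e0

AE E0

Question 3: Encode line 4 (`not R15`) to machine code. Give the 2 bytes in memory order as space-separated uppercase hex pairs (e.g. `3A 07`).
line 4 (not): pack op=0x0:5|rd=15:4|pad=0:7 = 0x0780; big→ 07 80

07 80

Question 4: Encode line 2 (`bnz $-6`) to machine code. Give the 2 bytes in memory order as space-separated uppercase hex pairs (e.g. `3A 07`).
L2: bnz op=0x16:5|imm=-6:11 ⇒ 0xb7fa ⇒ big b7 fa

B7 FA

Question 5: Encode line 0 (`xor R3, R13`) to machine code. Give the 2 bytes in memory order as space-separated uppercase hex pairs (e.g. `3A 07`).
A9 E8

L0: xor op=0x15:5|rd=3:4|rs=13:4|pad=0:3 ⇒ 0xa9e8 ⇒ big a9 e8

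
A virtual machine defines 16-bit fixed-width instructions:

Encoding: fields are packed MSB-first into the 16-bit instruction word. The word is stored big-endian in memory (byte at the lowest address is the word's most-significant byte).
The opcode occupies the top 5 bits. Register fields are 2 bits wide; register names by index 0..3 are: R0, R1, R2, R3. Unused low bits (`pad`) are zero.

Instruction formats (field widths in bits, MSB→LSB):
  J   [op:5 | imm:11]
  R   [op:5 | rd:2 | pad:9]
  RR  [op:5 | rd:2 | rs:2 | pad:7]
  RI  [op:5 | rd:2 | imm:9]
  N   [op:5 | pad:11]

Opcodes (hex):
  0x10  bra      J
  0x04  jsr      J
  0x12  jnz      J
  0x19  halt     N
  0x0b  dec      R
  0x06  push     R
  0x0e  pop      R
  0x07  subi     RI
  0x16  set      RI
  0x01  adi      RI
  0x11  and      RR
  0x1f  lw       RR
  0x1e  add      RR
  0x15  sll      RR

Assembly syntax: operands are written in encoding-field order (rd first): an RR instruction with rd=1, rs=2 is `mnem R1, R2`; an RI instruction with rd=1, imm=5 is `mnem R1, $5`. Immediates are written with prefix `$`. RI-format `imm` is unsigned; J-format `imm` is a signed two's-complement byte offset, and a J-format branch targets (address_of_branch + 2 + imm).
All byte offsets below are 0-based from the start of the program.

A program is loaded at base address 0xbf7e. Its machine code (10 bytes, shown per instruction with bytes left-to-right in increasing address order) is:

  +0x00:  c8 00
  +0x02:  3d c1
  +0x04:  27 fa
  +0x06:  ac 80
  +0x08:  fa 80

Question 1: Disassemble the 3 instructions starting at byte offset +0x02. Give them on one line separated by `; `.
subi R2, $449; jsr $-6; sll R2, R1

+0x02: 3d c1 ⇒ word 0x3dc1 (big)
  op=0x3dc1>>11=0x7 ⇒ subi (RI)
  rd: (w>>9)&0x3=0x2 → R2
  imm: (w>>0)&0x1ff=0x1c1 → $449
+0x04: 27 fa ⇒ word 0x27fa (big)
  op=0x27fa>>11=0x4 ⇒ jsr (J)
  imm: (w>>0)&0x7ff=0x7fa (s11→-6) → $-6
+0x06: ac 80 ⇒ word 0xac80 (big)
  op=0xac80>>11=0x15 ⇒ sll (RR)
  rd: (w>>9)&0x3=0x2 → R2
  rs: (w>>7)&0x3=0x1 → R1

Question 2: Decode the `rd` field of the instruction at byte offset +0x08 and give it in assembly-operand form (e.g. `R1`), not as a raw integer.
R1

@+08  big-endian(fa 80) = 0xfa80
  op=0xfa80>>11=0x1f ⇒ lw (RR)
  rd@[10:9]=0x1 ⇒ R1
  rs@[8:7]=0x1 ⇒ R1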